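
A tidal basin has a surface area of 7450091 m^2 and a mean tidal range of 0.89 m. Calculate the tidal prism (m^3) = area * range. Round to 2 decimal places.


Tidal prism = Area * Tidal range
P = 7450091 * 0.89
P = 6630580.99 m^3

6630580.99


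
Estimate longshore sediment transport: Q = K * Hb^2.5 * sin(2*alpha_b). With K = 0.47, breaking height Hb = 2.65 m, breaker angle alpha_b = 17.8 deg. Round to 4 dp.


Q = K * Hb^2.5 * sin(2 * alpha_b)
Hb^2.5 = 2.65^2.5 = 11.431802
sin(2 * 17.8) = sin(35.6) = 0.582123
Q = 0.47 * 11.431802 * 0.582123
Q = 3.1277 m^3/s

3.1277


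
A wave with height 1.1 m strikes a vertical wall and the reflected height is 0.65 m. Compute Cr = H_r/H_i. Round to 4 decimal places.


Cr = H_r / H_i
Cr = 0.65 / 1.1
Cr = 0.5909

0.5909


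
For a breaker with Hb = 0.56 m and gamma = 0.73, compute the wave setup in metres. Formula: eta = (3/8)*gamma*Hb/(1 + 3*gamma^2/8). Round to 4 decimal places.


eta = (3/8) * gamma * Hb / (1 + 3*gamma^2/8)
Numerator = (3/8) * 0.73 * 0.56 = 0.153300
Denominator = 1 + 3*0.73^2/8 = 1 + 0.199838 = 1.199838
eta = 0.153300 / 1.199838
eta = 0.1278 m

0.1278


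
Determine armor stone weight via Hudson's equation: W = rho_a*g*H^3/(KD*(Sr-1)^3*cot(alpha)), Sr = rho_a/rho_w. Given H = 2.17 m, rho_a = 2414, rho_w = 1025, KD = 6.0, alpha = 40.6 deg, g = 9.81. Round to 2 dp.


Sr = rho_a / rho_w = 2414 / 1025 = 2.355122
(Sr - 1) = 1.355122
(Sr - 1)^3 = 2.488486
cot(40.6) = 1 / tan(40.6) = 1 / 0.857104 = 1.166720
Numerator = 2414 * 9.81 * 2.17^3 = 241983.3444
Denominator = 6.0 * 2.488486 * 1.166720 = 17.420196
W = 241983.3444 / 17.420196
W = 13890.97 N

13890.97


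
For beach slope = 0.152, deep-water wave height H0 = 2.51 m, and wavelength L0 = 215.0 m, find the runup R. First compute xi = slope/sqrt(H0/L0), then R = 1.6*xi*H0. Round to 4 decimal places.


xi = slope / sqrt(H0/L0)
H0/L0 = 2.51/215.0 = 0.011674
sqrt(0.011674) = 0.108048
xi = 0.152 / 0.108048 = 1.406779
R = 1.6 * xi * H0 = 1.6 * 1.406779 * 2.51
R = 5.6496 m

5.6496


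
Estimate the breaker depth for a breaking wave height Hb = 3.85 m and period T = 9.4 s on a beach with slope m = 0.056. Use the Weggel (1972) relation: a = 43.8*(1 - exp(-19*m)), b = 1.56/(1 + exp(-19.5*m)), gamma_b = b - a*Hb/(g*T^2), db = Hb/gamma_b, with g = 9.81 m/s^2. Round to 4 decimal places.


a = 43.8 * (1 - exp(-19 * m))
exp(-19 * 0.056) = exp(-1.0640) = 0.345073
a = 43.8 * (1 - 0.345073) = 28.685813
b = 1.56 / (1 + exp(-19.5 * m))
exp(-19.5 * 0.056) = exp(-1.0920) = 0.335545
b = 1.56 / (1 + 0.335545) = 1.168063
Hb / (g * T^2) = 3.85 / (9.81 * 9.4^2) = 3.85 / 866.8116 = 0.00444156
gamma_b = b - a * Hb/(g*T^2) = 1.168063 - 28.685813 * 0.00444156 = 1.040653
db = Hb / gamma_b = 3.85 / 1.040653
db = 3.6996 m

3.6996


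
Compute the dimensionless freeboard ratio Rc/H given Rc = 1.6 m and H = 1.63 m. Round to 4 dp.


Relative freeboard = Rc / H
= 1.6 / 1.63
= 0.9816

0.9816


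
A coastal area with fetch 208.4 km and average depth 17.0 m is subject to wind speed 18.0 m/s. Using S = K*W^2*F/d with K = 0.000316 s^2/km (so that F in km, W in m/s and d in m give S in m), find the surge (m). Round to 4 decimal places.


S = K * W^2 * F / d
W^2 = 18.0^2 = 324.00
S = 0.000316 * 324.00 * 208.4 / 17.0
Numerator = 0.000316 * 324.00 * 208.4 = 21.336826
S = 21.336826 / 17.0 = 1.2551 m

1.2551


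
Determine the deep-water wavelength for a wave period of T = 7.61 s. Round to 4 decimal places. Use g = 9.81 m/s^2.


L0 = g * T^2 / (2 * pi)
L0 = 9.81 * 7.61^2 / (2 * pi)
L0 = 9.81 * 57.9121 / 6.28319
L0 = 568.1177 / 6.28319
L0 = 90.4187 m

90.4187


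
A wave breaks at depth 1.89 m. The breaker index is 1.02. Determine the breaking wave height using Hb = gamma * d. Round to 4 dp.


Hb = gamma * d
Hb = 1.02 * 1.89
Hb = 1.9278 m

1.9278


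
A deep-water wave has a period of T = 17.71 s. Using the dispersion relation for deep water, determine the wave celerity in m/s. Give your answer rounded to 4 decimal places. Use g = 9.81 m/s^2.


We use the deep-water celerity formula:
C = g * T / (2 * pi)
C = 9.81 * 17.71 / (2 * 3.14159...)
C = 173.735100 / 6.283185
C = 27.6508 m/s

27.6508


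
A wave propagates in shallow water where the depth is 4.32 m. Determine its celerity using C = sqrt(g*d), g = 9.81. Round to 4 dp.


Using the shallow-water approximation:
C = sqrt(g * d) = sqrt(9.81 * 4.32)
C = sqrt(42.3792)
C = 6.5099 m/s

6.5099


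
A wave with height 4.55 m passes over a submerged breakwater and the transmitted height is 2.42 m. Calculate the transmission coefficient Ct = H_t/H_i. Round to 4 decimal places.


Ct = H_t / H_i
Ct = 2.42 / 4.55
Ct = 0.5319

0.5319


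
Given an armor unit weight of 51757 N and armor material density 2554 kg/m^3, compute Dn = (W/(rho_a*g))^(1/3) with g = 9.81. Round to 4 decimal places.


V = W / (rho_a * g)
V = 51757 / (2554 * 9.81)
V = 51757 / 25054.74
V = 2.065757 m^3
Dn = V^(1/3) = 2.065757^(1/3)
Dn = 1.2736 m

1.2736


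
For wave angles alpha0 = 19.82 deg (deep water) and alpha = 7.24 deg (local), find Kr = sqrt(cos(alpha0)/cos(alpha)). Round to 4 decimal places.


Kr = sqrt(cos(alpha0) / cos(alpha))
cos(19.82) = 0.940762
cos(7.24) = 0.992027
Kr = sqrt(0.940762 / 0.992027)
Kr = sqrt(0.948323)
Kr = 0.9738

0.9738


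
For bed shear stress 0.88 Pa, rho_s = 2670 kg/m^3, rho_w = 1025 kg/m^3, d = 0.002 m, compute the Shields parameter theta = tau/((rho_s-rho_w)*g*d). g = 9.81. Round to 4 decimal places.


theta = tau / ((rho_s - rho_w) * g * d)
rho_s - rho_w = 2670 - 1025 = 1645
Denominator = 1645 * 9.81 * 0.002 = 32.274900
theta = 0.88 / 32.274900
theta = 0.0273

0.0273


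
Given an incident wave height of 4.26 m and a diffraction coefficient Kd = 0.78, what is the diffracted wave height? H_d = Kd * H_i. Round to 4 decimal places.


H_d = Kd * H_i
H_d = 0.78 * 4.26
H_d = 3.3228 m

3.3228


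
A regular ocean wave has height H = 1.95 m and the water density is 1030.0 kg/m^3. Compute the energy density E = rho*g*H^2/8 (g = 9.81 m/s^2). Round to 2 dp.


E = (1/8) * rho * g * H^2
E = (1/8) * 1030.0 * 9.81 * 1.95^2
E = 0.125 * 1030.0 * 9.81 * 3.8025
E = 4802.70 J/m^2

4802.70


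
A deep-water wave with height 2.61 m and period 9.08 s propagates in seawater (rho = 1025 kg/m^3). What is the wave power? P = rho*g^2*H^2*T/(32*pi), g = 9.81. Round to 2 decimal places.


P = rho * g^2 * H^2 * T / (32 * pi)
P = 1025 * 9.81^2 * 2.61^2 * 9.08 / (32 * pi)
P = 1025 * 96.2361 * 6.8121 * 9.08 / 100.53096
P = 60691.64 W/m

60691.64


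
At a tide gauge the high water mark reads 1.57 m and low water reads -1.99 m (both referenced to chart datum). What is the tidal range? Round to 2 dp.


Tidal range = High water - Low water
Tidal range = 1.57 - (-1.99)
Tidal range = 3.56 m

3.56


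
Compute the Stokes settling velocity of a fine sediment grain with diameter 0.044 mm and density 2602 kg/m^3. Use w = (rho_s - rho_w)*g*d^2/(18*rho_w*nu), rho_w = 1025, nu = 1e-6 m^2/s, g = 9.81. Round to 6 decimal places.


w = (rho_s - rho_w) * g * d^2 / (18 * rho_w * nu)
d = 0.044 mm = 0.000044 m
rho_s - rho_w = 2602 - 1025 = 1577
Numerator = 1577 * 9.81 * (0.000044)^2 = 0.000029950636
Denominator = 18 * 1025 * 1e-6 = 0.018450
w = 0.001623 m/s

0.001623


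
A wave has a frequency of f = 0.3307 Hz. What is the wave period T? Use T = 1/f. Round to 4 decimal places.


T = 1 / f
T = 1 / 0.3307
T = 3.0239 s

3.0239


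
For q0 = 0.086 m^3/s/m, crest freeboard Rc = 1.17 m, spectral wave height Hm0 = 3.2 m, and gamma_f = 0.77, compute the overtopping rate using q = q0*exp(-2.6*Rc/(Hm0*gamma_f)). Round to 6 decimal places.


q = q0 * exp(-2.6 * Rc / (Hm0 * gamma_f))
Exponent = -2.6 * 1.17 / (3.2 * 0.77)
= -2.6 * 1.17 / 2.4640
= -1.234578
exp(-1.234578) = 0.290958
q = 0.086 * 0.290958
q = 0.025022 m^3/s/m

0.025022


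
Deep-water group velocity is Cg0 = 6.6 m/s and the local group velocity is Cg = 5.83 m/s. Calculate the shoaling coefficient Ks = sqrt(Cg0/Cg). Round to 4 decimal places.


Ks = sqrt(Cg0 / Cg)
Ks = sqrt(6.6 / 5.83)
Ks = sqrt(1.1321)
Ks = 1.0640

1.0640


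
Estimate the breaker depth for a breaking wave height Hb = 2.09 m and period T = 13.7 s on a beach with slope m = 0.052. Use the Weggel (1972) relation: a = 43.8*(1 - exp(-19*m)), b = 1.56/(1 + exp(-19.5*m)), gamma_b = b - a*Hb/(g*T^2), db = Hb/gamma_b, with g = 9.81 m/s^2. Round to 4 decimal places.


a = 43.8 * (1 - exp(-19 * m))
exp(-19 * 0.052) = exp(-0.9880) = 0.372321
a = 43.8 * (1 - 0.372321) = 27.492358
b = 1.56 / (1 + exp(-19.5 * m))
exp(-19.5 * 0.052) = exp(-1.0140) = 0.362765
b = 1.56 / (1 + 0.362765) = 1.144731
Hb / (g * T^2) = 2.09 / (9.81 * 13.7^2) = 2.09 / 1841.2389 = 0.00113511
gamma_b = b - a * Hb/(g*T^2) = 1.144731 - 27.492358 * 0.00113511 = 1.113525
db = Hb / gamma_b = 2.09 / 1.113525
db = 1.8769 m

1.8769


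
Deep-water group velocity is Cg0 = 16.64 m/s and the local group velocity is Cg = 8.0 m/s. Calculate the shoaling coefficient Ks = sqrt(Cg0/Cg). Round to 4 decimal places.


Ks = sqrt(Cg0 / Cg)
Ks = sqrt(16.64 / 8.0)
Ks = sqrt(2.0800)
Ks = 1.4422

1.4422


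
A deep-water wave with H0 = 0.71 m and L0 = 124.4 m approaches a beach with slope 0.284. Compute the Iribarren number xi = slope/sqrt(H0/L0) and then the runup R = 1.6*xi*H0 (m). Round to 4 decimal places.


xi = slope / sqrt(H0/L0)
H0/L0 = 0.71/124.4 = 0.005707
sqrt(0.005707) = 0.075547
xi = 0.284 / 0.075547 = 3.759234
R = 1.6 * xi * H0 = 1.6 * 3.759234 * 0.71
R = 4.2705 m

4.2705


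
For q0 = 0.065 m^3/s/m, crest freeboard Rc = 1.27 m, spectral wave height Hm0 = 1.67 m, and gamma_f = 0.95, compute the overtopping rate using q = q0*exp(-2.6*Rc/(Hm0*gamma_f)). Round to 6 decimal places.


q = q0 * exp(-2.6 * Rc / (Hm0 * gamma_f))
Exponent = -2.6 * 1.27 / (1.67 * 0.95)
= -2.6 * 1.27 / 1.5865
= -2.081311
exp(-2.081311) = 0.124767
q = 0.065 * 0.124767
q = 0.008110 m^3/s/m

0.008110


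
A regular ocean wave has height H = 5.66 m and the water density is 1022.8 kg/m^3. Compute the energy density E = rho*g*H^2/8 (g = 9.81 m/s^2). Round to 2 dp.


E = (1/8) * rho * g * H^2
E = (1/8) * 1022.8 * 9.81 * 5.66^2
E = 0.125 * 1022.8 * 9.81 * 32.0356
E = 40179.32 J/m^2

40179.32


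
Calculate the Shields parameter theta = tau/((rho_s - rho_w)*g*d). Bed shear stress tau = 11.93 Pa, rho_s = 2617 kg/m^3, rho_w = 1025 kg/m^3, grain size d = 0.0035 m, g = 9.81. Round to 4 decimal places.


theta = tau / ((rho_s - rho_w) * g * d)
rho_s - rho_w = 2617 - 1025 = 1592
Denominator = 1592 * 9.81 * 0.0035 = 54.661320
theta = 11.93 / 54.661320
theta = 0.2183

0.2183


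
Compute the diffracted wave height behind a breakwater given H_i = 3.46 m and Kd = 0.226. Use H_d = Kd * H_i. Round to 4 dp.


H_d = Kd * H_i
H_d = 0.226 * 3.46
H_d = 0.7820 m

0.7820


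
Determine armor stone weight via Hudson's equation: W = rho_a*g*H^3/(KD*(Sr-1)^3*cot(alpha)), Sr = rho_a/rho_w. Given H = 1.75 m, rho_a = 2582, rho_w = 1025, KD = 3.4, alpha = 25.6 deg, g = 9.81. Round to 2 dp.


Sr = rho_a / rho_w = 2582 / 1025 = 2.519024
(Sr - 1) = 1.519024
(Sr - 1)^3 = 3.505050
cot(25.6) = 1 / tan(25.6) = 1 / 0.479120 = 2.087161
Numerator = 2582 * 9.81 * 1.75^3 = 135749.8603
Denominator = 3.4 * 3.505050 * 2.087161 = 24.873054
W = 135749.8603 / 24.873054
W = 5457.71 N

5457.71


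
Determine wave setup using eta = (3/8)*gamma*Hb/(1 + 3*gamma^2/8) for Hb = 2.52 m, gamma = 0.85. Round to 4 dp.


eta = (3/8) * gamma * Hb / (1 + 3*gamma^2/8)
Numerator = (3/8) * 0.85 * 2.52 = 0.803250
Denominator = 1 + 3*0.85^2/8 = 1 + 0.270938 = 1.270938
eta = 0.803250 / 1.270938
eta = 0.6320 m

0.6320


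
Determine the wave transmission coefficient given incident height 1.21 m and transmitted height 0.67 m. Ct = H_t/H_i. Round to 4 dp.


Ct = H_t / H_i
Ct = 0.67 / 1.21
Ct = 0.5537

0.5537


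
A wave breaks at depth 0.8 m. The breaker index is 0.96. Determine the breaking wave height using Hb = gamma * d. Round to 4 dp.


Hb = gamma * d
Hb = 0.96 * 0.8
Hb = 0.7680 m

0.7680


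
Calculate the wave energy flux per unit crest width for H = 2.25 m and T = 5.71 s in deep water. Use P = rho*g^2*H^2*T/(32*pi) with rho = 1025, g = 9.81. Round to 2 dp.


P = rho * g^2 * H^2 * T / (32 * pi)
P = 1025 * 9.81^2 * 2.25^2 * 5.71 / (32 * pi)
P = 1025 * 96.2361 * 5.0625 * 5.71 / 100.53096
P = 28363.72 W/m

28363.72


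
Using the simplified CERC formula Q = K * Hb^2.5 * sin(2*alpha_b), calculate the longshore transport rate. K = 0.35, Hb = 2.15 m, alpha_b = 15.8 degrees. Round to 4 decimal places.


Q = K * Hb^2.5 * sin(2 * alpha_b)
Hb^2.5 = 2.15^2.5 = 6.777915
sin(2 * 15.8) = sin(31.6) = 0.523986
Q = 0.35 * 6.777915 * 0.523986
Q = 1.2430 m^3/s

1.2430


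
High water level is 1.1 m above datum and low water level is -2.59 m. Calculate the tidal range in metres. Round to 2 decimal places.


Tidal range = High water - Low water
Tidal range = 1.1 - (-2.59)
Tidal range = 3.69 m

3.69


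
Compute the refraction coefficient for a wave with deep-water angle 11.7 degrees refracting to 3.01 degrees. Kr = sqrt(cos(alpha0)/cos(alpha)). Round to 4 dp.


Kr = sqrt(cos(alpha0) / cos(alpha))
cos(11.7) = 0.979223
cos(3.01) = 0.998620
Kr = sqrt(0.979223 / 0.998620)
Kr = sqrt(0.980576)
Kr = 0.9902

0.9902


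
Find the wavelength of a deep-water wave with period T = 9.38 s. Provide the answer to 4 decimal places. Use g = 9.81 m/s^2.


L0 = g * T^2 / (2 * pi)
L0 = 9.81 * 9.38^2 / (2 * pi)
L0 = 9.81 * 87.9844 / 6.28319
L0 = 863.1270 / 6.28319
L0 = 137.3709 m

137.3709


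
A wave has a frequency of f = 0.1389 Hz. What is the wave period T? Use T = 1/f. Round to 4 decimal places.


T = 1 / f
T = 1 / 0.1389
T = 7.1994 s

7.1994


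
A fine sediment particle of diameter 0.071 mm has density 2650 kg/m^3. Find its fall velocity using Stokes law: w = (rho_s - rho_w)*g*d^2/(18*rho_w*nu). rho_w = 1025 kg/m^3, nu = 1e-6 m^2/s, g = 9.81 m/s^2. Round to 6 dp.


w = (rho_s - rho_w) * g * d^2 / (18 * rho_w * nu)
d = 0.071 mm = 0.000071 m
rho_s - rho_w = 2650 - 1025 = 1625
Numerator = 1625 * 9.81 * (0.000071)^2 = 0.000080359841
Denominator = 18 * 1025 * 1e-6 = 0.018450
w = 0.004356 m/s

0.004356


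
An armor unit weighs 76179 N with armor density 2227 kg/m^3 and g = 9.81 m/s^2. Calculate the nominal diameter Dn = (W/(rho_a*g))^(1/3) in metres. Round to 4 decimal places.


V = W / (rho_a * g)
V = 76179 / (2227 * 9.81)
V = 76179 / 21846.87
V = 3.486953 m^3
Dn = V^(1/3) = 3.486953^(1/3)
Dn = 1.5164 m

1.5164


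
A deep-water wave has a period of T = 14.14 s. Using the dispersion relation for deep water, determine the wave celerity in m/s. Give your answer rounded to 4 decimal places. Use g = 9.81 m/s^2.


We use the deep-water celerity formula:
C = g * T / (2 * pi)
C = 9.81 * 14.14 / (2 * 3.14159...)
C = 138.713400 / 6.283185
C = 22.0769 m/s

22.0769


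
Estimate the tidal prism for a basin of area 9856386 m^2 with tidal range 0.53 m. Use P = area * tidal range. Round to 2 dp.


Tidal prism = Area * Tidal range
P = 9856386 * 0.53
P = 5223884.58 m^3

5223884.58


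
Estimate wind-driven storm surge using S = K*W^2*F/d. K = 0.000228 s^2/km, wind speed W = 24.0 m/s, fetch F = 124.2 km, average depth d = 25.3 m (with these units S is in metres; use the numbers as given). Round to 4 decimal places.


S = K * W^2 * F / d
W^2 = 24.0^2 = 576.00
S = 0.000228 * 576.00 * 124.2 / 25.3
Numerator = 0.000228 * 576.00 * 124.2 = 16.310938
S = 16.310938 / 25.3 = 0.6447 m

0.6447


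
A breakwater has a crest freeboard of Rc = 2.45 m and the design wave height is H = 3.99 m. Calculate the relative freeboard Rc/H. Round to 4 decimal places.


Relative freeboard = Rc / H
= 2.45 / 3.99
= 0.6140

0.6140


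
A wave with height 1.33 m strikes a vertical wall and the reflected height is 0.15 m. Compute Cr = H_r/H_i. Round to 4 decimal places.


Cr = H_r / H_i
Cr = 0.15 / 1.33
Cr = 0.1128

0.1128


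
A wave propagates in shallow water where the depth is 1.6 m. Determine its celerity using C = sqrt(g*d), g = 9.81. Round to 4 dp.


Using the shallow-water approximation:
C = sqrt(g * d) = sqrt(9.81 * 1.6)
C = sqrt(15.6960)
C = 3.9618 m/s

3.9618


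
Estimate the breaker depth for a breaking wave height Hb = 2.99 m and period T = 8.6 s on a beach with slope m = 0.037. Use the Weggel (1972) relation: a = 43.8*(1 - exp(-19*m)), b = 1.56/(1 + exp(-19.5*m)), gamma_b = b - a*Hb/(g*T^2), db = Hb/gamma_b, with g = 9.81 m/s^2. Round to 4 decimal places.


a = 43.8 * (1 - exp(-19 * m))
exp(-19 * 0.037) = exp(-0.7030) = 0.495098
a = 43.8 * (1 - 0.495098) = 22.114717
b = 1.56 / (1 + exp(-19.5 * m))
exp(-19.5 * 0.037) = exp(-0.7215) = 0.486023
b = 1.56 / (1 + 0.486023) = 1.049782
Hb / (g * T^2) = 2.99 / (9.81 * 8.6^2) = 2.99 / 725.5476 = 0.00412103
gamma_b = b - a * Hb/(g*T^2) = 1.049782 - 22.114717 * 0.00412103 = 0.958647
db = Hb / gamma_b = 2.99 / 0.958647
db = 3.1190 m

3.1190


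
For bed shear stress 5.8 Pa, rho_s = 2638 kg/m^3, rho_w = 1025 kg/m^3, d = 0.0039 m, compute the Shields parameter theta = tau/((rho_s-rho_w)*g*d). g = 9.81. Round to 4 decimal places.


theta = tau / ((rho_s - rho_w) * g * d)
rho_s - rho_w = 2638 - 1025 = 1613
Denominator = 1613 * 9.81 * 0.0039 = 61.711767
theta = 5.8 / 61.711767
theta = 0.0940

0.0940


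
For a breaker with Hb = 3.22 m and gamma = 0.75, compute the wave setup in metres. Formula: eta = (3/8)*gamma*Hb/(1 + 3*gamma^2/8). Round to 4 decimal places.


eta = (3/8) * gamma * Hb / (1 + 3*gamma^2/8)
Numerator = (3/8) * 0.75 * 3.22 = 0.905625
Denominator = 1 + 3*0.75^2/8 = 1 + 0.210938 = 1.210938
eta = 0.905625 / 1.210938
eta = 0.7479 m

0.7479


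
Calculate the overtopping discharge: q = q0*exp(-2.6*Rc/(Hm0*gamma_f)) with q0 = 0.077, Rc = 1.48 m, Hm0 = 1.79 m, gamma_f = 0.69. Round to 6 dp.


q = q0 * exp(-2.6 * Rc / (Hm0 * gamma_f))
Exponent = -2.6 * 1.48 / (1.79 * 0.69)
= -2.6 * 1.48 / 1.2351
= -3.115537
exp(-3.115537) = 0.044355
q = 0.077 * 0.044355
q = 0.003415 m^3/s/m

0.003415


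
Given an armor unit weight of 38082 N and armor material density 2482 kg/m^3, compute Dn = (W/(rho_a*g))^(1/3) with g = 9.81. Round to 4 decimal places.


V = W / (rho_a * g)
V = 38082 / (2482 * 9.81)
V = 38082 / 24348.42
V = 1.564044 m^3
Dn = V^(1/3) = 1.564044^(1/3)
Dn = 1.1608 m

1.1608


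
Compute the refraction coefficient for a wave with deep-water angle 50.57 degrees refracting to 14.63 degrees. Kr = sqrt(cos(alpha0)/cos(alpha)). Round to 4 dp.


Kr = sqrt(cos(alpha0) / cos(alpha))
cos(50.57) = 0.635135
cos(14.63) = 0.967577
Kr = sqrt(0.635135 / 0.967577)
Kr = sqrt(0.656418)
Kr = 0.8102

0.8102


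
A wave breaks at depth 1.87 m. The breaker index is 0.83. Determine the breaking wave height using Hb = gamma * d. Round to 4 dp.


Hb = gamma * d
Hb = 0.83 * 1.87
Hb = 1.5521 m

1.5521


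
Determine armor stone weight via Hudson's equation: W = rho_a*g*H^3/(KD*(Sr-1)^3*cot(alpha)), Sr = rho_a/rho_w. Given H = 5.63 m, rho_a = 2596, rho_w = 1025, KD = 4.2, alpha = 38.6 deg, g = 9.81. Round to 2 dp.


Sr = rho_a / rho_w = 2596 / 1025 = 2.532683
(Sr - 1) = 1.532683
(Sr - 1)^3 = 3.600451
cot(38.6) = 1 / tan(38.6) = 1 / 0.798290 = 1.252678
Numerator = 2596 * 9.81 * 5.63^3 = 4544633.6526
Denominator = 4.2 * 3.600451 * 1.252678 = 18.942872
W = 4544633.6526 / 18.942872
W = 239912.60 N

239912.60


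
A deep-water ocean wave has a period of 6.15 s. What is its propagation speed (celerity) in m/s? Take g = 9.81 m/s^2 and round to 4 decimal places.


We use the deep-water celerity formula:
C = g * T / (2 * pi)
C = 9.81 * 6.15 / (2 * 3.14159...)
C = 60.331500 / 6.283185
C = 9.6021 m/s

9.6021


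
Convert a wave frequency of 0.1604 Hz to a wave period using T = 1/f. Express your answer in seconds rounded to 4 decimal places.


T = 1 / f
T = 1 / 0.1604
T = 6.2344 s

6.2344


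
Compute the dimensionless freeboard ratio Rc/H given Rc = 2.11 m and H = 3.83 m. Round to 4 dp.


Relative freeboard = Rc / H
= 2.11 / 3.83
= 0.5509

0.5509


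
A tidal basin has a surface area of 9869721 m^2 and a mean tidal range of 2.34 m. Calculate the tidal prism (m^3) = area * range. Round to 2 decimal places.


Tidal prism = Area * Tidal range
P = 9869721 * 2.34
P = 23095147.14 m^3

23095147.14


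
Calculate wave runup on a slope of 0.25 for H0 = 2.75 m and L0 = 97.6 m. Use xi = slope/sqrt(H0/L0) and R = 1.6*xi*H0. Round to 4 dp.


xi = slope / sqrt(H0/L0)
H0/L0 = 2.75/97.6 = 0.028176
sqrt(0.028176) = 0.167858
xi = 0.25 / 0.167858 = 1.489356
R = 1.6 * xi * H0 = 1.6 * 1.489356 * 2.75
R = 6.5532 m

6.5532


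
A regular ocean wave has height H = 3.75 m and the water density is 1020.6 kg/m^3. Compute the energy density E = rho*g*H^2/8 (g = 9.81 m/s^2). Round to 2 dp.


E = (1/8) * rho * g * H^2
E = (1/8) * 1020.6 * 9.81 * 3.75^2
E = 0.125 * 1020.6 * 9.81 * 14.0625
E = 17599.37 J/m^2

17599.37


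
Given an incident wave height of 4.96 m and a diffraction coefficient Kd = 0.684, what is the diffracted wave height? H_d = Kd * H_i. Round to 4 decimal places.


H_d = Kd * H_i
H_d = 0.684 * 4.96
H_d = 3.3926 m

3.3926


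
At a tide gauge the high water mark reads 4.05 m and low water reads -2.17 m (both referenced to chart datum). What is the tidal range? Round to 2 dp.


Tidal range = High water - Low water
Tidal range = 4.05 - (-2.17)
Tidal range = 6.22 m

6.22


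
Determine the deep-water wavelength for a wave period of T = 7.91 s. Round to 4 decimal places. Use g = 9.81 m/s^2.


L0 = g * T^2 / (2 * pi)
L0 = 9.81 * 7.91^2 / (2 * pi)
L0 = 9.81 * 62.5681 / 6.28319
L0 = 613.7931 / 6.28319
L0 = 97.6882 m

97.6882


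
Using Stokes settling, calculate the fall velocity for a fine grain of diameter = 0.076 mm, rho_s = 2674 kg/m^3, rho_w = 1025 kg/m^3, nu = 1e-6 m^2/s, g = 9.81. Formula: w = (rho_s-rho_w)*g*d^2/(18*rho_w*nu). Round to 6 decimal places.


w = (rho_s - rho_w) * g * d^2 / (18 * rho_w * nu)
d = 0.076 mm = 0.000076 m
rho_s - rho_w = 2674 - 1025 = 1649
Numerator = 1649 * 9.81 * (0.000076)^2 = 0.000093436561
Denominator = 18 * 1025 * 1e-6 = 0.018450
w = 0.005064 m/s

0.005064


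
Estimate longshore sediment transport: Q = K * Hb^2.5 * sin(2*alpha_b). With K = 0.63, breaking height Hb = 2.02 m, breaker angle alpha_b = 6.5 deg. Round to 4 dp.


Q = K * Hb^2.5 * sin(2 * alpha_b)
Hb^2.5 = 2.02^2.5 = 5.799338
sin(2 * 6.5) = sin(13.0) = 0.224951
Q = 0.63 * 5.799338 * 0.224951
Q = 0.8219 m^3/s

0.8219


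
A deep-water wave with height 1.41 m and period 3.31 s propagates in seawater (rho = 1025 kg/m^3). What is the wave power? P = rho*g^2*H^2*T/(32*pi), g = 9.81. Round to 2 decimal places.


P = rho * g^2 * H^2 * T / (32 * pi)
P = 1025 * 9.81^2 * 1.41^2 * 3.31 / (32 * pi)
P = 1025 * 96.2361 * 1.9881 * 3.31 / 100.53096
P = 6456.96 W/m

6456.96


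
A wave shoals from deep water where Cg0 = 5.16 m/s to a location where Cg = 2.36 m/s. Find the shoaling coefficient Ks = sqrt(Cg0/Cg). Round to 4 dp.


Ks = sqrt(Cg0 / Cg)
Ks = sqrt(5.16 / 2.36)
Ks = sqrt(2.1864)
Ks = 1.4787

1.4787


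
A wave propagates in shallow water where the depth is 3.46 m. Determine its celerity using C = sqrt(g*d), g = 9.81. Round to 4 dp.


Using the shallow-water approximation:
C = sqrt(g * d) = sqrt(9.81 * 3.46)
C = sqrt(33.9426)
C = 5.8260 m/s

5.8260


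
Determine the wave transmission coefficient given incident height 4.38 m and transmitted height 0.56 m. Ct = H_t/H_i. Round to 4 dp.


Ct = H_t / H_i
Ct = 0.56 / 4.38
Ct = 0.1279

0.1279


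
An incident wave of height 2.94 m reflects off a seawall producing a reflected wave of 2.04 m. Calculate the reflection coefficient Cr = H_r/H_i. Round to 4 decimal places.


Cr = H_r / H_i
Cr = 2.04 / 2.94
Cr = 0.6939

0.6939


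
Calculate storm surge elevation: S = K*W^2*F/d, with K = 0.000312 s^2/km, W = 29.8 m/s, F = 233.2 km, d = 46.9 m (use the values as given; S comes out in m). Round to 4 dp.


S = K * W^2 * F / d
W^2 = 29.8^2 = 888.04
S = 0.000312 * 888.04 * 233.2 / 46.9
Numerator = 0.000312 * 888.04 * 233.2 = 64.612370
S = 64.612370 / 46.9 = 1.3777 m

1.3777


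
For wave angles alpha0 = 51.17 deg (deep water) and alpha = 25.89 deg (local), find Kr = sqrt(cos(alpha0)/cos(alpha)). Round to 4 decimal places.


Kr = sqrt(cos(alpha0) / cos(alpha))
cos(51.17) = 0.627012
cos(25.89) = 0.899634
Kr = sqrt(0.627012 / 0.899634)
Kr = sqrt(0.696963)
Kr = 0.8348

0.8348


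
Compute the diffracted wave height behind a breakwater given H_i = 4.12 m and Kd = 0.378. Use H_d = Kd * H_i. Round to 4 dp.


H_d = Kd * H_i
H_d = 0.378 * 4.12
H_d = 1.5574 m

1.5574


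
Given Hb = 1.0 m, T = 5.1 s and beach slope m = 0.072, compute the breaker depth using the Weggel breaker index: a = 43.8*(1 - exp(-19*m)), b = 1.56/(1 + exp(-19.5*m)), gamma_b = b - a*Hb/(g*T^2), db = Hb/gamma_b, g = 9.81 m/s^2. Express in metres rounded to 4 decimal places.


a = 43.8 * (1 - exp(-19 * m))
exp(-19 * 0.072) = exp(-1.3680) = 0.254616
a = 43.8 * (1 - 0.254616) = 32.647833
b = 1.56 / (1 + exp(-19.5 * m))
exp(-19.5 * 0.072) = exp(-1.4040) = 0.245613
b = 1.56 / (1 + 0.245613) = 1.252396
Hb / (g * T^2) = 1.0 / (9.81 * 5.1^2) = 1.0 / 255.1581 = 0.00391914
gamma_b = b - a * Hb/(g*T^2) = 1.252396 - 32.647833 * 0.00391914 = 1.124444
db = Hb / gamma_b = 1.0 / 1.124444
db = 0.8893 m

0.8893


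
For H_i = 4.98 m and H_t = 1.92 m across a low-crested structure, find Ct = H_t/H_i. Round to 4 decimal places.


Ct = H_t / H_i
Ct = 1.92 / 4.98
Ct = 0.3855

0.3855


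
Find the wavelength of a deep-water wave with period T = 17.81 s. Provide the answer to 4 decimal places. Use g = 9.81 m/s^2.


L0 = g * T^2 / (2 * pi)
L0 = 9.81 * 17.81^2 / (2 * pi)
L0 = 9.81 * 317.1961 / 6.28319
L0 = 3111.6937 / 6.28319
L0 = 495.2414 m

495.2414


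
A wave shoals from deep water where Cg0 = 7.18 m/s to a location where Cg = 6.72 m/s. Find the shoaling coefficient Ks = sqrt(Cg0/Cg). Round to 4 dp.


Ks = sqrt(Cg0 / Cg)
Ks = sqrt(7.18 / 6.72)
Ks = sqrt(1.0685)
Ks = 1.0337

1.0337


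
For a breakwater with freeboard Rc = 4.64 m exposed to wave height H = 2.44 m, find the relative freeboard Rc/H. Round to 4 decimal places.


Relative freeboard = Rc / H
= 4.64 / 2.44
= 1.9016

1.9016


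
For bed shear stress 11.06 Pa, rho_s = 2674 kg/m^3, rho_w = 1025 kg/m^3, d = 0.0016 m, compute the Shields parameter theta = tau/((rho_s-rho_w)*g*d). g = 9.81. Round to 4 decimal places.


theta = tau / ((rho_s - rho_w) * g * d)
rho_s - rho_w = 2674 - 1025 = 1649
Denominator = 1649 * 9.81 * 0.0016 = 25.882704
theta = 11.06 / 25.882704
theta = 0.4273

0.4273


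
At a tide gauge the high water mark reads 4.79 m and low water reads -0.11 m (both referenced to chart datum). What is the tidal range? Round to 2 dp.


Tidal range = High water - Low water
Tidal range = 4.79 - (-0.11)
Tidal range = 4.90 m

4.90


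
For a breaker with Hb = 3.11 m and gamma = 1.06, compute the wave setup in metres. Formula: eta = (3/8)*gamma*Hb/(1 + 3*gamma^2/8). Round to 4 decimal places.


eta = (3/8) * gamma * Hb / (1 + 3*gamma^2/8)
Numerator = (3/8) * 1.06 * 3.11 = 1.236225
Denominator = 1 + 3*1.06^2/8 = 1 + 0.421350 = 1.421350
eta = 1.236225 / 1.421350
eta = 0.8698 m

0.8698


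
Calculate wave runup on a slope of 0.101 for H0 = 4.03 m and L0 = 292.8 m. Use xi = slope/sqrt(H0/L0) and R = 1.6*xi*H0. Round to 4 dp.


xi = slope / sqrt(H0/L0)
H0/L0 = 4.03/292.8 = 0.013764
sqrt(0.013764) = 0.117319
xi = 0.101 / 0.117319 = 0.860903
R = 1.6 * xi * H0 = 1.6 * 0.860903 * 4.03
R = 5.5511 m

5.5511


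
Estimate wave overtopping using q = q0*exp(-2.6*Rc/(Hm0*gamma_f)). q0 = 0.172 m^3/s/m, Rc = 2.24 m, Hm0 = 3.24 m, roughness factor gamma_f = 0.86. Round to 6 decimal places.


q = q0 * exp(-2.6 * Rc / (Hm0 * gamma_f))
Exponent = -2.6 * 2.24 / (3.24 * 0.86)
= -2.6 * 2.24 / 2.7864
= -2.090152
exp(-2.090152) = 0.123668
q = 0.172 * 0.123668
q = 0.021271 m^3/s/m

0.021271


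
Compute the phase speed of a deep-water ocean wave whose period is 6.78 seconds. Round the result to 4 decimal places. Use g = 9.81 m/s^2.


We use the deep-water celerity formula:
C = g * T / (2 * pi)
C = 9.81 * 6.78 / (2 * 3.14159...)
C = 66.511800 / 6.283185
C = 10.5857 m/s

10.5857


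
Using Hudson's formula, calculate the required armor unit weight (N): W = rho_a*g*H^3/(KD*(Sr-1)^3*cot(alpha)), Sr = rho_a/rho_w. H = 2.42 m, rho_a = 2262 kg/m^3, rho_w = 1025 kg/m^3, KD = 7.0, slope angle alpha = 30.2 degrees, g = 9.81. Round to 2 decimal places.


Sr = rho_a / rho_w = 2262 / 1025 = 2.206829
(Sr - 1) = 1.206829
(Sr - 1)^3 = 1.757671
cot(30.2) = 1 / tan(30.2) = 1 / 0.582014 = 1.718172
Numerator = 2262 * 9.81 * 2.42^3 = 314490.6267
Denominator = 7.0 * 1.757671 * 1.718172 = 21.139864
W = 314490.6267 / 21.139864
W = 14876.66 N

14876.66


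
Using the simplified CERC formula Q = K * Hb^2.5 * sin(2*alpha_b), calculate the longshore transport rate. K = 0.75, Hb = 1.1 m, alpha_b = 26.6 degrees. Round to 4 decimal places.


Q = K * Hb^2.5 * sin(2 * alpha_b)
Hb^2.5 = 1.1^2.5 = 1.269059
sin(2 * 26.6) = sin(53.2) = 0.800731
Q = 0.75 * 1.269059 * 0.800731
Q = 0.7621 m^3/s

0.7621


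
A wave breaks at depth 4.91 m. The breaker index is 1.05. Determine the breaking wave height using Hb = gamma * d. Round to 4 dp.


Hb = gamma * d
Hb = 1.05 * 4.91
Hb = 5.1555 m

5.1555


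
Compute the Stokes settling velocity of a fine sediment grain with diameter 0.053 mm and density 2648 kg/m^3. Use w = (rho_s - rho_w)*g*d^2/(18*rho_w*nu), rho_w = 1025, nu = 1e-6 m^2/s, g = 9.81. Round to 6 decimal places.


w = (rho_s - rho_w) * g * d^2 / (18 * rho_w * nu)
d = 0.053 mm = 0.000053 m
rho_s - rho_w = 2648 - 1025 = 1623
Numerator = 1623 * 9.81 * (0.000053)^2 = 0.000044723859
Denominator = 18 * 1025 * 1e-6 = 0.018450
w = 0.002424 m/s

0.002424


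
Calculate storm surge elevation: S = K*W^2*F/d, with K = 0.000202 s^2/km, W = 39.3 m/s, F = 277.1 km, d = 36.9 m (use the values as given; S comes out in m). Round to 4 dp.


S = K * W^2 * F / d
W^2 = 39.3^2 = 1544.49
S = 0.000202 * 1544.49 * 277.1 / 36.9
Numerator = 0.000202 * 1544.49 * 277.1 = 86.451592
S = 86.451592 / 36.9 = 2.3429 m

2.3429


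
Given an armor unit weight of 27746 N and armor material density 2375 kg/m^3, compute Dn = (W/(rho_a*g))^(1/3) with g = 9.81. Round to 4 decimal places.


V = W / (rho_a * g)
V = 27746 / (2375 * 9.81)
V = 27746 / 23298.75
V = 1.190879 m^3
Dn = V^(1/3) = 1.190879^(1/3)
Dn = 1.0600 m

1.0600


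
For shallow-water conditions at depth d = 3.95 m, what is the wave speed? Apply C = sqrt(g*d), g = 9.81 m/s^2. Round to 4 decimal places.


Using the shallow-water approximation:
C = sqrt(g * d) = sqrt(9.81 * 3.95)
C = sqrt(38.7495)
C = 6.2249 m/s

6.2249


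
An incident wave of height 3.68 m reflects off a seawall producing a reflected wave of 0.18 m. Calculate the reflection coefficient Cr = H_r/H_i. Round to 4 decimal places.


Cr = H_r / H_i
Cr = 0.18 / 3.68
Cr = 0.0489

0.0489


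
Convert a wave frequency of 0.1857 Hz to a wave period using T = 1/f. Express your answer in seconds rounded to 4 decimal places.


T = 1 / f
T = 1 / 0.1857
T = 5.3850 s

5.3850


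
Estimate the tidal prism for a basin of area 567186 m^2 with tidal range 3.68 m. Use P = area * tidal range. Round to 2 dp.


Tidal prism = Area * Tidal range
P = 567186 * 3.68
P = 2087244.48 m^3

2087244.48


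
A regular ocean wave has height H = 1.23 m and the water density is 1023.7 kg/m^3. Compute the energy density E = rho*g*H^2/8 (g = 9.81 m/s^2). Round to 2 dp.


E = (1/8) * rho * g * H^2
E = (1/8) * 1023.7 * 9.81 * 1.23^2
E = 0.125 * 1023.7 * 9.81 * 1.5129
E = 1899.16 J/m^2

1899.16


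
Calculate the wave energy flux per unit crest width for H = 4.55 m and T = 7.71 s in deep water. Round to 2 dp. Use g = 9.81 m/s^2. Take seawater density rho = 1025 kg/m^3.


P = rho * g^2 * H^2 * T / (32 * pi)
P = 1025 * 9.81^2 * 4.55^2 * 7.71 / (32 * pi)
P = 1025 * 96.2361 * 20.7025 * 7.71 / 100.53096
P = 156617.11 W/m

156617.11


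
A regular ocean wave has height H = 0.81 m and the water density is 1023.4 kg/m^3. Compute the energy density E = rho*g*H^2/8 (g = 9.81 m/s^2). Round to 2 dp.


E = (1/8) * rho * g * H^2
E = (1/8) * 1023.4 * 9.81 * 0.81^2
E = 0.125 * 1023.4 * 9.81 * 0.6561
E = 823.37 J/m^2

823.37


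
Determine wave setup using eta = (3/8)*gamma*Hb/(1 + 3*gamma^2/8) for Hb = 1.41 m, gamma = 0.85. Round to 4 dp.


eta = (3/8) * gamma * Hb / (1 + 3*gamma^2/8)
Numerator = (3/8) * 0.85 * 1.41 = 0.449437
Denominator = 1 + 3*0.85^2/8 = 1 + 0.270938 = 1.270938
eta = 0.449437 / 1.270938
eta = 0.3536 m

0.3536


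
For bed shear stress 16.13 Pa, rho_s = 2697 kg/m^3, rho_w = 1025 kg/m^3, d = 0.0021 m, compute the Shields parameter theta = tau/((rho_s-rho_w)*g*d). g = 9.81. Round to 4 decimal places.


theta = tau / ((rho_s - rho_w) * g * d)
rho_s - rho_w = 2697 - 1025 = 1672
Denominator = 1672 * 9.81 * 0.0021 = 34.444872
theta = 16.13 / 34.444872
theta = 0.4683

0.4683


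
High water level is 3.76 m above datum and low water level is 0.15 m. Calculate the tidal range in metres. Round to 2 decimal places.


Tidal range = High water - Low water
Tidal range = 3.76 - (0.15)
Tidal range = 3.61 m

3.61


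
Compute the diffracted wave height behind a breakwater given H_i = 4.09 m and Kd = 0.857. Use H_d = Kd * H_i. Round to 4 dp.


H_d = Kd * H_i
H_d = 0.857 * 4.09
H_d = 3.5051 m

3.5051


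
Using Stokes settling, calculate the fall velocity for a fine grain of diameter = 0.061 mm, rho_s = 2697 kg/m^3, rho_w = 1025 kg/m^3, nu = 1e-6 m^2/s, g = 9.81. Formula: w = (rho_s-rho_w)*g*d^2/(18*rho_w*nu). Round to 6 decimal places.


w = (rho_s - rho_w) * g * d^2 / (18 * rho_w * nu)
d = 0.061 mm = 0.000061 m
rho_s - rho_w = 2697 - 1025 = 1672
Numerator = 1672 * 9.81 * (0.000061)^2 = 0.000061033033
Denominator = 18 * 1025 * 1e-6 = 0.018450
w = 0.003308 m/s

0.003308


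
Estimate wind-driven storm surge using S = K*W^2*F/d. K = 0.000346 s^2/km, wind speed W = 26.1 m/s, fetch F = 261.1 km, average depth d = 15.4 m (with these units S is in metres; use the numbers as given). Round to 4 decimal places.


S = K * W^2 * F / d
W^2 = 26.1^2 = 681.21
S = 0.000346 * 681.21 * 261.1 / 15.4
Numerator = 0.000346 * 681.21 * 261.1 = 61.540920
S = 61.540920 / 15.4 = 3.9962 m

3.9962


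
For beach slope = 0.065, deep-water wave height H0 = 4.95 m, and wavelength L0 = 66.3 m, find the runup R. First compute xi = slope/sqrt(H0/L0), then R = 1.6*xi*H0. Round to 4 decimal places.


xi = slope / sqrt(H0/L0)
H0/L0 = 4.95/66.3 = 0.074661
sqrt(0.074661) = 0.273241
xi = 0.065 / 0.273241 = 0.237885
R = 1.6 * xi * H0 = 1.6 * 0.237885 * 4.95
R = 1.8841 m

1.8841


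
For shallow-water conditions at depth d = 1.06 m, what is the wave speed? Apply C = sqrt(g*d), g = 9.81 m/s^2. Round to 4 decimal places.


Using the shallow-water approximation:
C = sqrt(g * d) = sqrt(9.81 * 1.06)
C = sqrt(10.3986)
C = 3.2247 m/s

3.2247


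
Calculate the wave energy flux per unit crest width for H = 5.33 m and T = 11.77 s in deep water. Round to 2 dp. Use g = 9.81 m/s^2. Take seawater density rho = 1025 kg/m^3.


P = rho * g^2 * H^2 * T / (32 * pi)
P = 1025 * 9.81^2 * 5.33^2 * 11.77 / (32 * pi)
P = 1025 * 96.2361 * 28.4089 * 11.77 / 100.53096
P = 328089.94 W/m

328089.94


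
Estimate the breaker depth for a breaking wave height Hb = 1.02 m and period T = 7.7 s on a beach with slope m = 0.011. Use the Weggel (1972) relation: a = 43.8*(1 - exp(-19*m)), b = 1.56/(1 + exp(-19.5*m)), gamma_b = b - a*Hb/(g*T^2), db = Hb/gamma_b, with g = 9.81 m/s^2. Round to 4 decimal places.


a = 43.8 * (1 - exp(-19 * m))
exp(-19 * 0.011) = exp(-0.2090) = 0.811395
a = 43.8 * (1 - 0.811395) = 8.260889
b = 1.56 / (1 + exp(-19.5 * m))
exp(-19.5 * 0.011) = exp(-0.2145) = 0.806945
b = 1.56 / (1 + 0.806945) = 0.863336
Hb / (g * T^2) = 1.02 / (9.81 * 7.7^2) = 1.02 / 581.6349 = 0.00175368
gamma_b = b - a * Hb/(g*T^2) = 0.863336 - 8.260889 * 0.00175368 = 0.848849
db = Hb / gamma_b = 1.02 / 0.848849
db = 1.2016 m

1.2016


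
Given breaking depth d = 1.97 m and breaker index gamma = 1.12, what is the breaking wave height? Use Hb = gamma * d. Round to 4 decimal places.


Hb = gamma * d
Hb = 1.12 * 1.97
Hb = 2.2064 m

2.2064


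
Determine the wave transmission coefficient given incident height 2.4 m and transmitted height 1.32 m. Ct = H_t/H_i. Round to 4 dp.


Ct = H_t / H_i
Ct = 1.32 / 2.4
Ct = 0.5500

0.5500


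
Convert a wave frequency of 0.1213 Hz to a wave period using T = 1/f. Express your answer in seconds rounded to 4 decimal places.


T = 1 / f
T = 1 / 0.1213
T = 8.2440 s

8.2440


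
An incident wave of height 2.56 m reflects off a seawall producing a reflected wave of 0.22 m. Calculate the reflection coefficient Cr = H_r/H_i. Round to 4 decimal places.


Cr = H_r / H_i
Cr = 0.22 / 2.56
Cr = 0.0859

0.0859


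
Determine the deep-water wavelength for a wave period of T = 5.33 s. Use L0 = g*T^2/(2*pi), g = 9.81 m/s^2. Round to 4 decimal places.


L0 = g * T^2 / (2 * pi)
L0 = 9.81 * 5.33^2 / (2 * pi)
L0 = 9.81 * 28.4089 / 6.28319
L0 = 278.6913 / 6.28319
L0 = 44.3551 m

44.3551


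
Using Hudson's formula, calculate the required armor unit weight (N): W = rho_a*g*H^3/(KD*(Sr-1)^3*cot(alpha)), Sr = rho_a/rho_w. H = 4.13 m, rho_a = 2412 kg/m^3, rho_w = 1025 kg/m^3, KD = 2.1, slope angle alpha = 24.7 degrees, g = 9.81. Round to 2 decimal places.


Sr = rho_a / rho_w = 2412 / 1025 = 2.353171
(Sr - 1) = 1.353171
(Sr - 1)^3 = 2.477752
cot(24.7) = 1 / tan(24.7) = 1 / 0.459949 = 2.174156
Numerator = 2412 * 9.81 * 4.13^3 = 1666849.7944
Denominator = 2.1 * 2.477752 * 2.174156 = 11.312739
W = 1666849.7944 / 11.312739
W = 147342.72 N

147342.72


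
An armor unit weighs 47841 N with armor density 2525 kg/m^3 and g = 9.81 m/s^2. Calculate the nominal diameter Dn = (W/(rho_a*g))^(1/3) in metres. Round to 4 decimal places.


V = W / (rho_a * g)
V = 47841 / (2525 * 9.81)
V = 47841 / 24770.25
V = 1.931389 m^3
Dn = V^(1/3) = 1.931389^(1/3)
Dn = 1.2453 m

1.2453


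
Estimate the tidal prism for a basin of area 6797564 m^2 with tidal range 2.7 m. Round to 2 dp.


Tidal prism = Area * Tidal range
P = 6797564 * 2.7
P = 18353422.80 m^3

18353422.80


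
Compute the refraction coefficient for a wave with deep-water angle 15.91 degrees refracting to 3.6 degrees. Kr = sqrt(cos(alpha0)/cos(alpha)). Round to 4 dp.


Kr = sqrt(cos(alpha0) / cos(alpha))
cos(15.91) = 0.961693
cos(3.6) = 0.998027
Kr = sqrt(0.961693 / 0.998027)
Kr = sqrt(0.963595)
Kr = 0.9816

0.9816


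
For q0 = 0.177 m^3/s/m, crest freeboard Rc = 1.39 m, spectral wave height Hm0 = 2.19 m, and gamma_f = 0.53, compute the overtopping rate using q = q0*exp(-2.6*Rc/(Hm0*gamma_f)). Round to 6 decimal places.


q = q0 * exp(-2.6 * Rc / (Hm0 * gamma_f))
Exponent = -2.6 * 1.39 / (2.19 * 0.53)
= -2.6 * 1.39 / 1.1607
= -3.113638
exp(-3.113638) = 0.044439
q = 0.177 * 0.044439
q = 0.007866 m^3/s/m

0.007866


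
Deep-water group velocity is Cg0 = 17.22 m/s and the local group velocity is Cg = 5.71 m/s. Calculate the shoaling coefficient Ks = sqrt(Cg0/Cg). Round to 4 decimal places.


Ks = sqrt(Cg0 / Cg)
Ks = sqrt(17.22 / 5.71)
Ks = sqrt(3.0158)
Ks = 1.7366

1.7366


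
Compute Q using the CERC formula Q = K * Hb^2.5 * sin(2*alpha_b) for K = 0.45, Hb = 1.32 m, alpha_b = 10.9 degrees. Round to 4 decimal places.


Q = K * Hb^2.5 * sin(2 * alpha_b)
Hb^2.5 = 1.32^2.5 = 2.001865
sin(2 * 10.9) = sin(21.8) = 0.371368
Q = 0.45 * 2.001865 * 0.371368
Q = 0.3345 m^3/s

0.3345


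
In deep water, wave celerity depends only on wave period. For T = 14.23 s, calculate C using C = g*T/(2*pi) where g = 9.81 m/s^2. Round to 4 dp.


We use the deep-water celerity formula:
C = g * T / (2 * pi)
C = 9.81 * 14.23 / (2 * 3.14159...)
C = 139.596300 / 6.283185
C = 22.2174 m/s

22.2174


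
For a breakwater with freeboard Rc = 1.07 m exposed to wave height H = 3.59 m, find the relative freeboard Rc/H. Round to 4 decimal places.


Relative freeboard = Rc / H
= 1.07 / 3.59
= 0.2981

0.2981
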